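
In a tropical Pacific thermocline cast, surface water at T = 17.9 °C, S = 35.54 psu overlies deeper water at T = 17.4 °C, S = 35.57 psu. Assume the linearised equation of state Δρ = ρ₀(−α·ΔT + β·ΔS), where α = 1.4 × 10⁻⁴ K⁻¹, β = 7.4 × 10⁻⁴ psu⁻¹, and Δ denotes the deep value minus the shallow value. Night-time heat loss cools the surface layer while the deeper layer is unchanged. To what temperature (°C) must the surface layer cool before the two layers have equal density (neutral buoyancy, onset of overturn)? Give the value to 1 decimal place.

17.2 °C

Neutral buoyancy requires Δρ = 0, i.e. −α(T_deep − T_surf′) + β(S_deep − S_surf) = 0.
T_surf′ = T_deep − (β/α)·ΔS = 17.4 − (7.4 × 10⁻⁴/1.4 × 10⁻⁴)·(+0.03) = 17.241 °C.
Cooling required: 17.9 − (17.241) = 0.659 °C.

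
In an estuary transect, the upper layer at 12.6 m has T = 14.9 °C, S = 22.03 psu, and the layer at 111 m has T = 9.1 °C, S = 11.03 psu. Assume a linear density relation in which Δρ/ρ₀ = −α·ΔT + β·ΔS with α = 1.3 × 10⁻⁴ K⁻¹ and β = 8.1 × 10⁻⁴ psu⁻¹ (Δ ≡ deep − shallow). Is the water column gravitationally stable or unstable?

unstable

ΔT = 9.1 − 14.9 = -5.8 K and ΔS = 11.03 − 22.03 = -11.00 psu (deep − shallow).
−αΔT = 7.54 × 10⁻⁴; βΔS = -8.91 × 10⁻³; sum Δρ/ρ₀ = -8.156 × 10⁻³.
Δρ/ρ₀ < 0, so Δρ < 0: deeper water is lighter → statically unstable; the column would overturn.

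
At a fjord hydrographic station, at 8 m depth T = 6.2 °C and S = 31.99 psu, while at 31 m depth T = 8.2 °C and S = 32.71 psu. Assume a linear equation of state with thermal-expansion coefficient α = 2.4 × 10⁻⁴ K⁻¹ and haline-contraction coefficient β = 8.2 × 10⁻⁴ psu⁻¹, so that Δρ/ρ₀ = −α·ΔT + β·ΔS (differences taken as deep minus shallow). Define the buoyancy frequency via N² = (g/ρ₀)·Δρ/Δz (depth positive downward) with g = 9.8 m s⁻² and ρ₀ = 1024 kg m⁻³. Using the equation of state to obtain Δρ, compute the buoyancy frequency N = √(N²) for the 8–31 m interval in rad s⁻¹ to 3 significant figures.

ΔT = +2.0 K, ΔS = +0.72 psu (deep − shallow).
Δρ/ρ₀ = −αΔT + βΔS = -4.80 × 10⁻⁴ + 5.904 × 10⁻⁴ = 1.104 × 10⁻⁴, so Δρ ≈ 0.1130 kg m⁻³.
N² = (g/ρ₀)·Δρ/Δz = g·(Δρ/ρ₀)/Δz = 9.8 × 1.104 × 10⁻⁴ / 23 = 4.7040 × 10⁻⁵ s⁻².
N = √(4.7040 × 10⁻⁵) = 6.8586 × 10⁻³ rad s⁻¹ ≈ 6.86 × 10⁻³ rad s⁻¹.

6.86 × 10⁻³ rad s⁻¹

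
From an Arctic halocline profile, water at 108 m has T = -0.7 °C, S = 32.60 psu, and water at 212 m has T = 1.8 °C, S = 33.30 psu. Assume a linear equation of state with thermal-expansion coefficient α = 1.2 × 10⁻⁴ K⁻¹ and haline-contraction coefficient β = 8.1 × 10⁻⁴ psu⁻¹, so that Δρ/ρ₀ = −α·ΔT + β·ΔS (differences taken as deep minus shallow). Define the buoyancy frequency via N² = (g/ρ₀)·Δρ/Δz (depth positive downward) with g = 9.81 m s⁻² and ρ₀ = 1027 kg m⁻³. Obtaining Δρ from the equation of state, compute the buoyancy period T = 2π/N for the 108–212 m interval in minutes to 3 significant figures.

ΔT = +2.5 K, ΔS = +0.70 psu (deep − shallow).
Δρ/ρ₀ = −αΔT + βΔS = -3.00 × 10⁻⁴ + 5.67 × 10⁻⁴ = 2.67 × 10⁻⁴, so Δρ ≈ 0.2742 kg m⁻³.
N² = (g/ρ₀)·Δρ/Δz = g·(Δρ/ρ₀)/Δz = 9.81 × 2.67 × 10⁻⁴ / 104 = 2.5185 × 10⁻⁵ s⁻².
N = √(2.5185 × 10⁻⁵) = 5.0185 × 10⁻³ rad s⁻¹ → T = 2π/N = 1.2520 × 10³ s = 20.867 min ≈ 20.9 min.

20.9 min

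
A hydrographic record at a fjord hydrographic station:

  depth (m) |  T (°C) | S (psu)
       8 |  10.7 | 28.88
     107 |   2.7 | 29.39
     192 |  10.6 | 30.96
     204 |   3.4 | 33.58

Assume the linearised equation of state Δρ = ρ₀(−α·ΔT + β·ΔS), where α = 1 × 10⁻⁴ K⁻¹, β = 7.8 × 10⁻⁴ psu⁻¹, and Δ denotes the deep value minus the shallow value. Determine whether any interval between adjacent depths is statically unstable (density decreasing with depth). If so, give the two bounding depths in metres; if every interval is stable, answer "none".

Evaluate Δρ/ρ₀ = −αΔT + βΔS across each adjacent pair:
  8–107 m: −αΔT+βΔS = −(1 × 10⁻⁴)(-8.0)+(7.8 × 10⁻⁴)(+0.51) = 1.2 × 10⁻³ → stable
  107–192 m: −αΔT+βΔS = −(1 × 10⁻⁴)(+7.9)+(7.8 × 10⁻⁴)(+1.57) = 4.3 × 10⁻⁴ → stable
  192–204 m: −αΔT+βΔS = −(1 × 10⁻⁴)(-7.2)+(7.8 × 10⁻⁴)(+2.62) = 2.8 × 10⁻³ → stable
Every interval has Δρ > 0: the column is stably stratified throughout.

none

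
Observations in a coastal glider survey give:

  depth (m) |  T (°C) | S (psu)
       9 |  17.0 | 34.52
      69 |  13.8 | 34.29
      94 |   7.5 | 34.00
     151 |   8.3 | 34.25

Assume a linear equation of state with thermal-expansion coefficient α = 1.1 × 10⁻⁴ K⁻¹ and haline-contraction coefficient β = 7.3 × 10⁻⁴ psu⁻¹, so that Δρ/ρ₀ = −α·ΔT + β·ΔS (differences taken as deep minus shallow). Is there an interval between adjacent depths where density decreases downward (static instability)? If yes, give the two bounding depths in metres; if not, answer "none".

Evaluate Δρ/ρ₀ = −αΔT + βΔS across each adjacent pair:
  9–69 m: −αΔT+βΔS = −(1.1 × 10⁻⁴)(-3.2)+(7.3 × 10⁻⁴)(-0.23) = 1.8 × 10⁻⁴ → stable
  69–94 m: −αΔT+βΔS = −(1.1 × 10⁻⁴)(-6.3)+(7.3 × 10⁻⁴)(-0.29) = 4.8 × 10⁻⁴ → stable
  94–151 m: −αΔT+βΔS = −(1.1 × 10⁻⁴)(+0.8)+(7.3 × 10⁻⁴)(+0.25) = 9.4 × 10⁻⁵ → stable
Every interval has Δρ > 0: the column is stably stratified throughout.

none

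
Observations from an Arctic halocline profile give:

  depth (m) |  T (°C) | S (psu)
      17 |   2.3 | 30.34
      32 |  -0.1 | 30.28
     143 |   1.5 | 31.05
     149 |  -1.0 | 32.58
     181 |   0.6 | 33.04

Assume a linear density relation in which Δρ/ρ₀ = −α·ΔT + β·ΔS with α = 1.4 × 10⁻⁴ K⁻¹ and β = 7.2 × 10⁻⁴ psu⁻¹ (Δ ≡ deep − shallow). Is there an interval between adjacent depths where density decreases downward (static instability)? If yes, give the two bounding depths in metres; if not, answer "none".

none

Evaluate Δρ/ρ₀ = −αΔT + βΔS across each adjacent pair:
  17–32 m: −αΔT+βΔS = −(1.4 × 10⁻⁴)(-2.4)+(7.2 × 10⁻⁴)(-0.06) = 2.9 × 10⁻⁴ → stable
  32–143 m: −αΔT+βΔS = −(1.4 × 10⁻⁴)(+1.6)+(7.2 × 10⁻⁴)(+0.77) = 3.3 × 10⁻⁴ → stable
  143–149 m: −αΔT+βΔS = −(1.4 × 10⁻⁴)(-2.5)+(7.2 × 10⁻⁴)(+1.53) = 1.5 × 10⁻³ → stable
  149–181 m: −αΔT+βΔS = −(1.4 × 10⁻⁴)(+1.6)+(7.2 × 10⁻⁴)(+0.46) = 1.1 × 10⁻⁴ → stable
Every interval has Δρ > 0: the column is stably stratified throughout.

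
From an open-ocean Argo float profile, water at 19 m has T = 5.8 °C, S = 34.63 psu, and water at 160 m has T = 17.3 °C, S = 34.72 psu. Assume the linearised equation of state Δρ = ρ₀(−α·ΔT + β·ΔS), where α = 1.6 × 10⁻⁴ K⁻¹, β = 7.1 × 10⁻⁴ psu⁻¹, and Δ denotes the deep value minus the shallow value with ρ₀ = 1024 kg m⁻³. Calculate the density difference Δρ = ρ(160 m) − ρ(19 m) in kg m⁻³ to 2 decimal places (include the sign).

-1.82 kg m⁻³

ΔT = +11.5 K, ΔS = +0.09 psu (deep − shallow).
Δρ/ρ₀ = −(1.6 × 10⁻⁴)(+11.5) + (7.1 × 10⁻⁴)(+0.09) = -1.7761 × 10⁻³.
Δρ = 1024 × (-1.7761 × 10⁻³) = -1.82 kg m⁻³.
Negative Δρ: lighter below, statically unstable.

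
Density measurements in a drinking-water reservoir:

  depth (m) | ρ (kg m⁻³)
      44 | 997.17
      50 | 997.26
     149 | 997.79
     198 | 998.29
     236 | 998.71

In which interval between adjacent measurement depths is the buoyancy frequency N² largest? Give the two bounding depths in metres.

Compute the density gradient over each adjacent pair:
  44–50 m: Δρ/Δz = 0.09/6 = 0.015 kg m⁻⁴
  50–149 m: Δρ/Δz = 0.53/99 = 5.4 × 10⁻³ kg m⁻⁴
  149–198 m: Δρ/Δz = 0.50/49 = 0.010 kg m⁻⁴
  198–236 m: Δρ/Δz = 0.42/38 = 0.011 kg m⁻⁴
The largest gradient is in the 44–50 m interval — the pycnocline.

44–50 m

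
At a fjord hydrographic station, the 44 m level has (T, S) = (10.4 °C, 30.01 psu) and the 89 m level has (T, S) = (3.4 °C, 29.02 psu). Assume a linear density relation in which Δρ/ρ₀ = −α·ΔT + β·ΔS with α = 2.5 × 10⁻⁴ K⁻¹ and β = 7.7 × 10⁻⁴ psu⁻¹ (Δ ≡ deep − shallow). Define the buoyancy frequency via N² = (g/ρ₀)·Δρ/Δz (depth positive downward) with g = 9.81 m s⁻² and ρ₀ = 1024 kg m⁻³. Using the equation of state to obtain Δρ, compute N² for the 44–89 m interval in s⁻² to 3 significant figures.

2.15 × 10⁻⁴ s⁻²

ΔT = -7.0 K, ΔS = -0.99 psu (deep − shallow).
Δρ/ρ₀ = −αΔT + βΔS = 1.75 × 10⁻³ − 7.623 × 10⁻⁴ = 9.877 × 10⁻⁴, so Δρ ≈ 1.011 kg m⁻³.
N² = (g/ρ₀)·Δρ/Δz = g·(Δρ/ρ₀)/Δz = 9.81 × 9.877 × 10⁻⁴ / 45 = 2.1532 × 10⁻⁴ s⁻² ≈ 2.15 × 10⁻⁴ s⁻².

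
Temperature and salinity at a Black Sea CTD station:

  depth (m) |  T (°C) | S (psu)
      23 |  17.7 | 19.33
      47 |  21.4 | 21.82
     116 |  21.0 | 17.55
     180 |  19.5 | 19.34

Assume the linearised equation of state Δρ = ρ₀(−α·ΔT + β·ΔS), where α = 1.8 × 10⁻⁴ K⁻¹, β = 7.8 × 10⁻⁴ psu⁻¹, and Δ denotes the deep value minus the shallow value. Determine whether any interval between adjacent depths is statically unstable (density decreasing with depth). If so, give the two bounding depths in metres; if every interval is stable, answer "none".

Evaluate Δρ/ρ₀ = −αΔT + βΔS across each adjacent pair:
  23–47 m: −αΔT+βΔS = −(1.8 × 10⁻⁴)(+3.7)+(7.8 × 10⁻⁴)(+2.49) = 1.3 × 10⁻³ → stable
  47–116 m: −αΔT+βΔS = −(1.8 × 10⁻⁴)(-0.4)+(7.8 × 10⁻⁴)(-4.27) = -3.3 × 10⁻³ → UNSTABLE
  116–180 m: −αΔT+βΔS = −(1.8 × 10⁻⁴)(-1.5)+(7.8 × 10⁻⁴)(+1.79) = 1.7 × 10⁻³ → stable
The 47–116 m interval has Δρ < 0: lighter water underlies denser water.

47–116 m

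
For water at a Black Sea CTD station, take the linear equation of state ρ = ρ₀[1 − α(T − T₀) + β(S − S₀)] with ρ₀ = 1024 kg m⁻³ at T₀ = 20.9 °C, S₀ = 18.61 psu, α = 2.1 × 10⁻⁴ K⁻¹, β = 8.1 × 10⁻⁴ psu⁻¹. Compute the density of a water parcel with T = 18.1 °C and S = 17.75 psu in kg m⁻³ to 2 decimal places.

1023.89 kg m⁻³

T − T₀ = -2.8 K, S − S₀ = -0.86 psu.
Bracket = 1 − α·(-2.8) + β·(-0.86) = 1 + (-1.086 × 10⁻⁴) = 0.9998914.
ρ = 1024 × 0.9998914 = 1023.89 kg m⁻³.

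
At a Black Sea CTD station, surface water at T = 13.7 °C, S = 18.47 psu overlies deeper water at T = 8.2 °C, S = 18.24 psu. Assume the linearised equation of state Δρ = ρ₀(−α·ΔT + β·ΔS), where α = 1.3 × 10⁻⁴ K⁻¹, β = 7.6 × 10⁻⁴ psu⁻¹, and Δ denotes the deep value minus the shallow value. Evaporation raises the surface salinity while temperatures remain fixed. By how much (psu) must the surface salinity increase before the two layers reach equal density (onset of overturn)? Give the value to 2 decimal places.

Neutral buoyancy requires −α(T_deep − T_surf) + β(S_deep − S_surf′) = 0.
S_surf′ = S_deep − (α/β)·ΔT = 18.24 − (1.3 × 10⁻⁴/7.6 × 10⁻⁴)·(-5.5) = 19.1808 psu.
Increase required: 19.1808 − 18.47 = 0.7108 psu.

0.71 psu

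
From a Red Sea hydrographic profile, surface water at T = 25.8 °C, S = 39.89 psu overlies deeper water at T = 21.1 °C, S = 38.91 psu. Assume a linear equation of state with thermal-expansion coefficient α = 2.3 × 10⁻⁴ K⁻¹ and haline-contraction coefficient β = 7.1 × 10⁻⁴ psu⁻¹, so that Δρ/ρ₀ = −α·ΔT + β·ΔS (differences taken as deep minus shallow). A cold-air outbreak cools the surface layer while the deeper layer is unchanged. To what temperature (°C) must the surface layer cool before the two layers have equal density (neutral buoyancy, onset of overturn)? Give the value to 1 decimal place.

24.1 °C

Neutral buoyancy requires Δρ = 0, i.e. −α(T_deep − T_surf′) + β(S_deep − S_surf) = 0.
T_surf′ = T_deep − (β/α)·ΔS = 21.1 − (7.1 × 10⁻⁴/2.3 × 10⁻⁴)·(-0.98) = 24.125 °C.
Cooling required: 25.8 − (24.125) = 1.675 °C.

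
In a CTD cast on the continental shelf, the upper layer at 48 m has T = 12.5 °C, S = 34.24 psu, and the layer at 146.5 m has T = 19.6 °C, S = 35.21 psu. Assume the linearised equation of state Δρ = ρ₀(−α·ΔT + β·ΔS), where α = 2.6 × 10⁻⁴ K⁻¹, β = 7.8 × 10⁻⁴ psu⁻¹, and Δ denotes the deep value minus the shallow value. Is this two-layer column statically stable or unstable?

ΔT = 19.6 − 12.5 = +7.1 K and ΔS = 35.21 − 34.24 = +0.97 psu (deep − shallow).
−αΔT = -1.846 × 10⁻³; βΔS = 7.566 × 10⁻⁴; sum Δρ/ρ₀ = -1.0894 × 10⁻³.
Δρ/ρ₀ < 0, so Δρ < 0: deeper water is lighter → statically unstable; the column would overturn.

unstable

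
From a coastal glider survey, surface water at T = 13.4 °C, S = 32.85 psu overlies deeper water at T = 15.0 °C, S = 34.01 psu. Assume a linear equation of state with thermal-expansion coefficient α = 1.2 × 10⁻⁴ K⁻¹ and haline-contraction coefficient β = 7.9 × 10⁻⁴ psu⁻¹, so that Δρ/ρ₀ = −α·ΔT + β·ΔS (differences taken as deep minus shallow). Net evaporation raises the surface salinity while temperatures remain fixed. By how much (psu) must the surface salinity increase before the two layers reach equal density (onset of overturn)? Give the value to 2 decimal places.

0.92 psu

Neutral buoyancy requires −α(T_deep − T_surf) + β(S_deep − S_surf′) = 0.
S_surf′ = S_deep − (α/β)·ΔT = 34.01 − (1.2 × 10⁻⁴/7.9 × 10⁻⁴)·(+1.6) = 33.7670 psu.
Increase required: 33.7670 − 32.85 = 0.9170 psu.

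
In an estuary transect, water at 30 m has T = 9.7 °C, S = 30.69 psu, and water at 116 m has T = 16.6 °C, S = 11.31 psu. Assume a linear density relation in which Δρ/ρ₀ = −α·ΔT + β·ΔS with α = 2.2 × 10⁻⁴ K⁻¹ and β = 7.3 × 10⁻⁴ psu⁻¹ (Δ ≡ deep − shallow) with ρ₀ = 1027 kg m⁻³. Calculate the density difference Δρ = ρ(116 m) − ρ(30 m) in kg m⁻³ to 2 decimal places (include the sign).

ΔT = +6.9 K, ΔS = -19.38 psu (deep − shallow).
Δρ/ρ₀ = −(2.2 × 10⁻⁴)(+6.9) + (7.3 × 10⁻⁴)(-19.38) = -0.0156654.
Δρ = 1027 × (-0.0156654) = -16.09 kg m⁻³.
Negative Δρ: lighter below, statically unstable.

-16.09 kg m⁻³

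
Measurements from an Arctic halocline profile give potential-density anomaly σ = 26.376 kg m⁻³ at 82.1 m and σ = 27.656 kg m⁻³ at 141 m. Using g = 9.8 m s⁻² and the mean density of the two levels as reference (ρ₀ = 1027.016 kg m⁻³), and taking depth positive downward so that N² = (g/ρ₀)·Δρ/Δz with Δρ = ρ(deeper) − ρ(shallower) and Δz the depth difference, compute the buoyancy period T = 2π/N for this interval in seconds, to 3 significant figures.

Δρ = 1027.656 − 1026.376 = 1.280 kg m⁻³ over Δz = 141 − 82.1 = 58.9 m.
N² = (9.8/1027.016) × (1.280/58.9) = 2.0737 × 10⁻⁴ s⁻².
N = √(2.0737 × 10⁻⁴) = 0.014400 rad s⁻¹, so T = 2π/N = 436.33 s ≈ 436 s.

436 s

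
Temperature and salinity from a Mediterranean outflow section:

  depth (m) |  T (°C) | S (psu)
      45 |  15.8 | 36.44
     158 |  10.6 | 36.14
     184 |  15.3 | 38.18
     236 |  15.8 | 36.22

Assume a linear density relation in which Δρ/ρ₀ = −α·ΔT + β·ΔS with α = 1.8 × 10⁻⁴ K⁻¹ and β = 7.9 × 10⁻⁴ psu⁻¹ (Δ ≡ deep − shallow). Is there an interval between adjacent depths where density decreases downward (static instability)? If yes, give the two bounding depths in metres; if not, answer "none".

Evaluate Δρ/ρ₀ = −αΔT + βΔS across each adjacent pair:
  45–158 m: −αΔT+βΔS = −(1.8 × 10⁻⁴)(-5.2)+(7.9 × 10⁻⁴)(-0.30) = 7.0 × 10⁻⁴ → stable
  158–184 m: −αΔT+βΔS = −(1.8 × 10⁻⁴)(+4.7)+(7.9 × 10⁻⁴)(+2.04) = 7.7 × 10⁻⁴ → stable
  184–236 m: −αΔT+βΔS = −(1.8 × 10⁻⁴)(+0.5)+(7.9 × 10⁻⁴)(-1.96) = -1.6 × 10⁻³ → UNSTABLE
The 184–236 m interval has Δρ < 0: lighter water underlies denser water.

184–236 m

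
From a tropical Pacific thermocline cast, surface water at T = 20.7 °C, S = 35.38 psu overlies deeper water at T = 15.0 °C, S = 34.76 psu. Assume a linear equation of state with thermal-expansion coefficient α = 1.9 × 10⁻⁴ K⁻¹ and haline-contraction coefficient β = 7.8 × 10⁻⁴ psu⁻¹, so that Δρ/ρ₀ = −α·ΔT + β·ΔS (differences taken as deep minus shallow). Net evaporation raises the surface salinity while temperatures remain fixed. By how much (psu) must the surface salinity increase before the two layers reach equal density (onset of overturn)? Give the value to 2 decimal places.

0.77 psu

Neutral buoyancy requires −α(T_deep − T_surf) + β(S_deep − S_surf′) = 0.
S_surf′ = S_deep − (α/β)·ΔT = 34.76 − (1.9 × 10⁻⁴/7.8 × 10⁻⁴)·(-5.7) = 36.1485 psu.
Increase required: 36.1485 − 35.38 = 0.7685 psu.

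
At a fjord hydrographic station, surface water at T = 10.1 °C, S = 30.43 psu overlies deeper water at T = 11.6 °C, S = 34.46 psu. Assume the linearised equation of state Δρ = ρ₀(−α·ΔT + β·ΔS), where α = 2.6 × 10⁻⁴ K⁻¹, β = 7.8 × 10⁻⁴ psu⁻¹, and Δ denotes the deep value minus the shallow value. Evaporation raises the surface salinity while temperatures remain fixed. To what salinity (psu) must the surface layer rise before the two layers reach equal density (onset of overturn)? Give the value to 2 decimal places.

33.96 psu

Neutral buoyancy requires −α(T_deep − T_surf) + β(S_deep − S_surf′) = 0.
S_surf′ = S_deep − (α/β)·ΔT = 34.46 − (2.6 × 10⁻⁴/7.8 × 10⁻⁴)·(+1.5) = 33.9600 psu.
Increase required: 33.9600 − 30.43 = 3.5300 psu.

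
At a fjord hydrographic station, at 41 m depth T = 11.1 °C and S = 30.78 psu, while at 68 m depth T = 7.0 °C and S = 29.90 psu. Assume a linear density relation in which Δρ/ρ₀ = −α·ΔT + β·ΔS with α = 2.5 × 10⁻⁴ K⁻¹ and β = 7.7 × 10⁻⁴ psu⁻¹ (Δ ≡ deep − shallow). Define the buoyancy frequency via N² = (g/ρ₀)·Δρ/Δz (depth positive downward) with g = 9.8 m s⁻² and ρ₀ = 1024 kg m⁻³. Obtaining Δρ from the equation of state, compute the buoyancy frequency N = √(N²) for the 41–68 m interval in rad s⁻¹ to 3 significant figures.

0.0112 rad s⁻¹

ΔT = -4.1 K, ΔS = -0.88 psu (deep − shallow).
Δρ/ρ₀ = −αΔT + βΔS = 1.025 × 10⁻³ − 6.776 × 10⁻⁴ = 3.474 × 10⁻⁴, so Δρ ≈ 0.3557 kg m⁻³.
N² = (g/ρ₀)·Δρ/Δz = g·(Δρ/ρ₀)/Δz = 9.8 × 3.474 × 10⁻⁴ / 27 = 1.2609 × 10⁻⁴ s⁻².
N = √(1.2609 × 10⁻⁴) = 0.011229 rad s⁻¹ ≈ 0.0112 rad s⁻¹.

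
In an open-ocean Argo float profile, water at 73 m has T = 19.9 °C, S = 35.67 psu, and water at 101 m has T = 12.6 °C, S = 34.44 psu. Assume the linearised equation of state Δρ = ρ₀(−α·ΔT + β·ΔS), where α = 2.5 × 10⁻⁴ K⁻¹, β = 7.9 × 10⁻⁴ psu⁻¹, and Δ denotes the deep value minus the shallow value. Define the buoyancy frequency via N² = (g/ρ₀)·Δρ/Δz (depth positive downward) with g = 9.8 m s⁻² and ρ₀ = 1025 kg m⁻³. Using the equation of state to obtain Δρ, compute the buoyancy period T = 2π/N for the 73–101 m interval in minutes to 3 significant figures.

6.06 min

ΔT = -7.3 K, ΔS = -1.23 psu (deep − shallow).
Δρ/ρ₀ = −αΔT + βΔS = 1.825 × 10⁻³ − 9.717 × 10⁻⁴ = 8.533 × 10⁻⁴, so Δρ ≈ 0.8746 kg m⁻³.
N² = (g/ρ₀)·Δρ/Δz = g·(Δρ/ρ₀)/Δz = 9.8 × 8.533 × 10⁻⁴ / 28 = 2.9866 × 10⁻⁴ s⁻².
N = √(2.9866 × 10⁻⁴) = 0.017282 rad s⁻¹ → T = 2π/N = 363.57 s = 6.0595 min ≈ 6.06 min.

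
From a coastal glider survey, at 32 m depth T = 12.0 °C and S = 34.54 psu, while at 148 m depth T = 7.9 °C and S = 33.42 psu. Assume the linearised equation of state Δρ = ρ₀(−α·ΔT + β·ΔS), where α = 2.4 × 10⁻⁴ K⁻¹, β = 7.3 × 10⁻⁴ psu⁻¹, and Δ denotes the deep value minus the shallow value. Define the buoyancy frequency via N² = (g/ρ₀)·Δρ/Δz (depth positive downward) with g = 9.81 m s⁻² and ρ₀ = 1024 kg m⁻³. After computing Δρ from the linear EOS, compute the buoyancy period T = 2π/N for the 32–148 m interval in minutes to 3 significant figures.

27.9 min

ΔT = -4.1 K, ΔS = -1.12 psu (deep − shallow).
Δρ/ρ₀ = −αΔT + βΔS = 9.84 × 10⁻⁴ − 8.176 × 10⁻⁴ = 1.664 × 10⁻⁴, so Δρ ≈ 0.1704 kg m⁻³.
N² = (g/ρ₀)·Δρ/Δz = g·(Δρ/ρ₀)/Δz = 9.81 × 1.664 × 10⁻⁴ / 116 = 1.4072 × 10⁻⁵ s⁻².
N = √(1.4072 × 10⁻⁵) = 3.7513 × 10⁻³ rad s⁻¹ → T = 2π/N = 1.6749 × 10³ s = 27.915 min ≈ 27.9 min.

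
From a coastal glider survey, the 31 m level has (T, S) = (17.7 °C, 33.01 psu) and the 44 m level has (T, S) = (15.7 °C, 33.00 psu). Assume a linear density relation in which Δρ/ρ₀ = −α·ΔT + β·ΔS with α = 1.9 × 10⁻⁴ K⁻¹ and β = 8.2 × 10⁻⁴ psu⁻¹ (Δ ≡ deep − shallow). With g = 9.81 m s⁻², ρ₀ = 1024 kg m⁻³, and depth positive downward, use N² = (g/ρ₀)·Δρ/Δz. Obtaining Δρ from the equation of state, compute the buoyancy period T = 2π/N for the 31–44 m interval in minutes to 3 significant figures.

6.25 min

ΔT = -2.0 K, ΔS = -0.01 psu (deep − shallow).
Δρ/ρ₀ = −αΔT + βΔS = 3.80 × 10⁻⁴ − 8.20 × 10⁻⁶ = 3.718 × 10⁻⁴, so Δρ ≈ 0.3807 kg m⁻³.
N² = (g/ρ₀)·Δρ/Δz = g·(Δρ/ρ₀)/Δz = 9.81 × 3.718 × 10⁻⁴ / 13 = 2.8057 × 10⁻⁴ s⁻².
N = √(2.8057 × 10⁻⁴) = 0.016750 rad s⁻¹ → T = 2π/N = 375.12 s = 6.2520 min ≈ 6.25 min.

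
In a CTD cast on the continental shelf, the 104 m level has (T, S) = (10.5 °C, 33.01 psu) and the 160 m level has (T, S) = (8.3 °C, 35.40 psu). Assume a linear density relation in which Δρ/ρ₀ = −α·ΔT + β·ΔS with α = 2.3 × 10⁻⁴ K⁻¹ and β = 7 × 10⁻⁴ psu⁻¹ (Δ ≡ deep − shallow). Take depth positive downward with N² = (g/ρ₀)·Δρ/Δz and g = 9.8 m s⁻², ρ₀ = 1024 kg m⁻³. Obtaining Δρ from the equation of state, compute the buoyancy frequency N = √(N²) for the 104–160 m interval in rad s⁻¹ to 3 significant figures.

0.0195 rad s⁻¹

ΔT = -2.2 K, ΔS = +2.39 psu (deep − shallow).
Δρ/ρ₀ = −αΔT + βΔS = 5.06 × 10⁻⁴ + 1.673 × 10⁻³ = 2.179 × 10⁻³, so Δρ ≈ 2.231 kg m⁻³.
N² = (g/ρ₀)·Δρ/Δz = g·(Δρ/ρ₀)/Δz = 9.8 × 2.179 × 10⁻³ / 56 = 3.8133 × 10⁻⁴ s⁻².
N = √(3.8133 × 10⁻⁴) = 0.019528 rad s⁻¹ ≈ 0.0195 rad s⁻¹.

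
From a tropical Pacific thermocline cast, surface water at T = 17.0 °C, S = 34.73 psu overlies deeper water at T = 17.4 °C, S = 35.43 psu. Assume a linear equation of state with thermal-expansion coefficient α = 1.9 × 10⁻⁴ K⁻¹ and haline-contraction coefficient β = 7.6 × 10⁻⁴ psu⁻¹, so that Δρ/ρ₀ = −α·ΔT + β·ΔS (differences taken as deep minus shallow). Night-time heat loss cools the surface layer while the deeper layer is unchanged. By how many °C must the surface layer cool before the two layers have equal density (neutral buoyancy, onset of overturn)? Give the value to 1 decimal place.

Neutral buoyancy requires Δρ = 0, i.e. −α(T_deep − T_surf′) + β(S_deep − S_surf) = 0.
T_surf′ = T_deep − (β/α)·ΔS = 17.4 − (7.6 × 10⁻⁴/1.9 × 10⁻⁴)·(+0.70) = 14.600 °C.
Cooling required: 17.0 − (14.600) = 2.400 °C.

2.4 °C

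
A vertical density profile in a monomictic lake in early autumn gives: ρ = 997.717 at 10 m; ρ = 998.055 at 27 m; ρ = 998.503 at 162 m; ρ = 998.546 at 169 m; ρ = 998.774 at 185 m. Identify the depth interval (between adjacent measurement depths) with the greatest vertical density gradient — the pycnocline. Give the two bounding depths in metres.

10–27 m

Compute the density gradient over each adjacent pair:
  10–27 m: Δρ/Δz = 0.338/17 = 0.020 kg m⁻⁴
  27–162 m: Δρ/Δz = 0.448/135 = 3.3 × 10⁻³ kg m⁻⁴
  162–169 m: Δρ/Δz = 0.043/7 = 6.1 × 10⁻³ kg m⁻⁴
  169–185 m: Δρ/Δz = 0.228/16 = 0.014 kg m⁻⁴
The largest gradient is in the 10–27 m interval — the pycnocline.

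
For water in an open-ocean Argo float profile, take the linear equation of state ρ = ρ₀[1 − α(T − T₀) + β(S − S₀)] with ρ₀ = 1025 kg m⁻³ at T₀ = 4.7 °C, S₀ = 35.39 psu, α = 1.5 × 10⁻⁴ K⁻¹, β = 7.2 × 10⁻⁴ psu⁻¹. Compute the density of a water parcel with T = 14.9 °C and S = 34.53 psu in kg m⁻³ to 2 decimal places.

T − T₀ = +10.2 K, S − S₀ = -0.86 psu.
Bracket = 1 − α·(+10.2) + β·(-0.86) = 1 + (-2.1492 × 10⁻³) = 0.9978508.
ρ = 1025 × 0.9978508 = 1022.80 kg m⁻³.

1022.80 kg m⁻³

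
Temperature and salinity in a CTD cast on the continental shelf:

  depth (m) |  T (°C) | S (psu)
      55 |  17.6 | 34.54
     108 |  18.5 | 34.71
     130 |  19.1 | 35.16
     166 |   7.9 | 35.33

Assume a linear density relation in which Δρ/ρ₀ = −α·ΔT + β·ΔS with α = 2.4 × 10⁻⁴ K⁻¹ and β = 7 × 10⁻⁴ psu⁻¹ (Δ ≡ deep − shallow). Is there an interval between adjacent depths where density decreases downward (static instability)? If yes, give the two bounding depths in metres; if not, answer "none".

55–108 m

Evaluate Δρ/ρ₀ = −αΔT + βΔS across each adjacent pair:
  55–108 m: −αΔT+βΔS = −(2.4 × 10⁻⁴)(+0.9)+(7 × 10⁻⁴)(+0.17) = -9.7 × 10⁻⁵ → UNSTABLE
  108–130 m: −αΔT+βΔS = −(2.4 × 10⁻⁴)(+0.6)+(7 × 10⁻⁴)(+0.45) = 1.7 × 10⁻⁴ → stable
  130–166 m: −αΔT+βΔS = −(2.4 × 10⁻⁴)(-11.2)+(7 × 10⁻⁴)(+0.17) = 2.8 × 10⁻³ → stable
The 55–108 m interval has Δρ < 0: lighter water underlies denser water.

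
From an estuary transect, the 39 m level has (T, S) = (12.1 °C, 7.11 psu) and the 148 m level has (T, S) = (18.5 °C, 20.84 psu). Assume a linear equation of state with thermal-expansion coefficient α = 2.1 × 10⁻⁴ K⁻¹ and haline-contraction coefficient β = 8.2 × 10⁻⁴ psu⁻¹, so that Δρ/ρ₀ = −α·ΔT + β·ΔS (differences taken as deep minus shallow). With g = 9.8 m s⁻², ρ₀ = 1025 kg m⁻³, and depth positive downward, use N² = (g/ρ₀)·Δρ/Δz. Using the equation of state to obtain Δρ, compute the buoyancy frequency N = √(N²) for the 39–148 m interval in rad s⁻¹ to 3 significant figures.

0.0299 rad s⁻¹

ΔT = +6.4 K, ΔS = +13.73 psu (deep − shallow).
Δρ/ρ₀ = −αΔT + βΔS = -1.344 × 10⁻³ + 0.0112586 = 9.9146 × 10⁻³, so Δρ ≈ 10.16 kg m⁻³.
N² = (g/ρ₀)·Δρ/Δz = g·(Δρ/ρ₀)/Δz = 9.8 × 9.9146 × 10⁻³ / 109 = 8.9140 × 10⁻⁴ s⁻².
N = √(8.9140 × 10⁻⁴) = 0.029856 rad s⁻¹ ≈ 0.0299 rad s⁻¹.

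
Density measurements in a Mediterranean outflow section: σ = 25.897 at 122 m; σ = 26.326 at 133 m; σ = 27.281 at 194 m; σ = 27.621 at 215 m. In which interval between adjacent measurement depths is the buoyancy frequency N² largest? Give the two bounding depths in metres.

Compute the density gradient over each adjacent pair:
  122–133 m: Δρ/Δz = 0.429/11 = 0.039 kg m⁻⁴
  133–194 m: Δρ/Δz = 0.955/61 = 0.016 kg m⁻⁴
  194–215 m: Δρ/Δz = 0.340/21 = 0.016 kg m⁻⁴
The largest gradient is in the 122–133 m interval — the pycnocline.

122–133 m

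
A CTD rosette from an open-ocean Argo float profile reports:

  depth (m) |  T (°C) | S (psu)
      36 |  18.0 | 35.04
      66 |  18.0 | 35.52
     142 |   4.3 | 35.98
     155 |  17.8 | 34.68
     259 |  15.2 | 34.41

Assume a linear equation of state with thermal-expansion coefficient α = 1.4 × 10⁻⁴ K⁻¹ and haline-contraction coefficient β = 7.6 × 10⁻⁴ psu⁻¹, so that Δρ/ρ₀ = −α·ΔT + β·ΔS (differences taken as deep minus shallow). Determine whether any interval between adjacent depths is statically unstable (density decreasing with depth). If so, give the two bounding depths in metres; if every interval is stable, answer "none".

142–155 m

Evaluate Δρ/ρ₀ = −αΔT + βΔS across each adjacent pair:
  36–66 m: −αΔT+βΔS = −(1.4 × 10⁻⁴)(+0.0)+(7.6 × 10⁻⁴)(+0.48) = 3.6 × 10⁻⁴ → stable
  66–142 m: −αΔT+βΔS = −(1.4 × 10⁻⁴)(-13.7)+(7.6 × 10⁻⁴)(+0.46) = 2.3 × 10⁻³ → stable
  142–155 m: −αΔT+βΔS = −(1.4 × 10⁻⁴)(+13.5)+(7.6 × 10⁻⁴)(-1.30) = -2.9 × 10⁻³ → UNSTABLE
  155–259 m: −αΔT+βΔS = −(1.4 × 10⁻⁴)(-2.6)+(7.6 × 10⁻⁴)(-0.27) = 1.6 × 10⁻⁴ → stable
The 142–155 m interval has Δρ < 0: lighter water underlies denser water.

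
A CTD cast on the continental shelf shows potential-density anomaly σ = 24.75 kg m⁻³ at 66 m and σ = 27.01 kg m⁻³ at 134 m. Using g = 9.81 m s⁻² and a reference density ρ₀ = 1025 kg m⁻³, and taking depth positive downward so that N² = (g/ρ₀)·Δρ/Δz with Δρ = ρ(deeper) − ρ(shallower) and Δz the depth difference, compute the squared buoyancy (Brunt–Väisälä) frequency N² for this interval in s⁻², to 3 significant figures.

Δρ = 1027.01 − 1024.75 = 2.26 kg m⁻³ over Δz = 134 − 66 = 68 m.
N² = (9.81/1025) × (2.26/68) = 3.1809 × 10⁻⁴ s⁻² ≈ 3.18 × 10⁻⁴ s⁻².
Since Δρ > 0 the layer is stably stratified.

3.18 × 10⁻⁴ s⁻²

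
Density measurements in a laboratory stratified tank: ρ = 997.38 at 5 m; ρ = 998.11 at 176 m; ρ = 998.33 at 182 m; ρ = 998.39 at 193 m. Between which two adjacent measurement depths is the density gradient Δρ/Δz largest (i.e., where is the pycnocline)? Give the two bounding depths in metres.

Compute the density gradient over each adjacent pair:
  5–176 m: Δρ/Δz = 0.73/171 = 4.3 × 10⁻³ kg m⁻⁴
  176–182 m: Δρ/Δz = 0.22/6 = 0.037 kg m⁻⁴
  182–193 m: Δρ/Δz = 0.06/11 = 5.5 × 10⁻³ kg m⁻⁴
The largest gradient is in the 176–182 m interval — the pycnocline.

176–182 m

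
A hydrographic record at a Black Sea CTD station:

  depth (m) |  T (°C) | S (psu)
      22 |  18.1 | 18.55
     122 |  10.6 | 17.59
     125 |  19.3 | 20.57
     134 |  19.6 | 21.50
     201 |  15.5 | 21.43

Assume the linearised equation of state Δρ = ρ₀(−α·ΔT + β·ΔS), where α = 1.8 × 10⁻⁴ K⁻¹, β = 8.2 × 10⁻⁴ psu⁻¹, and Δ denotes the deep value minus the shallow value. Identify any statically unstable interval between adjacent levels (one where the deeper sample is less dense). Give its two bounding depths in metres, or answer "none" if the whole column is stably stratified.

Evaluate Δρ/ρ₀ = −αΔT + βΔS across each adjacent pair:
  22–122 m: −αΔT+βΔS = −(1.8 × 10⁻⁴)(-7.5)+(8.2 × 10⁻⁴)(-0.96) = 5.6 × 10⁻⁴ → stable
  122–125 m: −αΔT+βΔS = −(1.8 × 10⁻⁴)(+8.7)+(8.2 × 10⁻⁴)(+2.98) = 8.8 × 10⁻⁴ → stable
  125–134 m: −αΔT+βΔS = −(1.8 × 10⁻⁴)(+0.3)+(8.2 × 10⁻⁴)(+0.93) = 7.1 × 10⁻⁴ → stable
  134–201 m: −αΔT+βΔS = −(1.8 × 10⁻⁴)(-4.1)+(8.2 × 10⁻⁴)(-0.07) = 6.8 × 10⁻⁴ → stable
Every interval has Δρ > 0: the column is stably stratified throughout.

none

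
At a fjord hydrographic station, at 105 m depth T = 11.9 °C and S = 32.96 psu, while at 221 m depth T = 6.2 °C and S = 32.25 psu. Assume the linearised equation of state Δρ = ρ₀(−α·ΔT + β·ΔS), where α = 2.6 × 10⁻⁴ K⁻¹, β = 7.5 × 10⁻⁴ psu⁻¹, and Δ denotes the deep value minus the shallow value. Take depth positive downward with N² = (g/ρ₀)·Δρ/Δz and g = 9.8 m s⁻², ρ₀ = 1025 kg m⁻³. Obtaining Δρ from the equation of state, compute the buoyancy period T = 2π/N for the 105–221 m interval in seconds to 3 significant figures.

702 s

ΔT = -5.7 K, ΔS = -0.71 psu (deep − shallow).
Δρ/ρ₀ = −αΔT + βΔS = 1.482 × 10⁻³ − 5.325 × 10⁻⁴ = 9.495 × 10⁻⁴, so Δρ ≈ 0.9732 kg m⁻³.
N² = (g/ρ₀)·Δρ/Δz = g·(Δρ/ρ₀)/Δz = 9.8 × 9.495 × 10⁻⁴ / 116 = 8.0216 × 10⁻⁵ s⁻².
N = √(8.0216 × 10⁻⁵) = 8.9563 × 10⁻³ rad s⁻¹ → T = 2π/N = 701.54 s ≈ 702 s.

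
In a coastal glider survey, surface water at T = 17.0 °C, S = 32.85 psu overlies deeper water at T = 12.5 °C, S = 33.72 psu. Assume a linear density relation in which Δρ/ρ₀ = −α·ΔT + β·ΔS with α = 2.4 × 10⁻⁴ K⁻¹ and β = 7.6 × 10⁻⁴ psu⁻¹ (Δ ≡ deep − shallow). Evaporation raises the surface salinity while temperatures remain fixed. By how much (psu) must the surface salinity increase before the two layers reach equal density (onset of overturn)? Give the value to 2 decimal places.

2.29 psu

Neutral buoyancy requires −α(T_deep − T_surf) + β(S_deep − S_surf′) = 0.
S_surf′ = S_deep − (α/β)·ΔT = 33.72 − (2.4 × 10⁻⁴/7.6 × 10⁻⁴)·(-4.5) = 35.1411 psu.
Increase required: 35.1411 − 32.85 = 2.2911 psu.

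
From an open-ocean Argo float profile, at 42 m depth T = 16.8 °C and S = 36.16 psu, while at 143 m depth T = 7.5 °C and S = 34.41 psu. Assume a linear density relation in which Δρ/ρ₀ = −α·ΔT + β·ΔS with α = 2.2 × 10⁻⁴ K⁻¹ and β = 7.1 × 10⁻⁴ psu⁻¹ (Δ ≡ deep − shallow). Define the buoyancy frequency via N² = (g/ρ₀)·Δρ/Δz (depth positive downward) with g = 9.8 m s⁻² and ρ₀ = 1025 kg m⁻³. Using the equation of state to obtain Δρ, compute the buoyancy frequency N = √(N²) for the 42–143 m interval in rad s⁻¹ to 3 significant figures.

ΔT = -9.3 K, ΔS = -1.75 psu (deep − shallow).
Δρ/ρ₀ = −αΔT + βΔS = 2.046 × 10⁻³ − 1.2425 × 10⁻³ = 8.035 × 10⁻⁴, so Δρ ≈ 0.8236 kg m⁻³.
N² = (g/ρ₀)·Δρ/Δz = g·(Δρ/ρ₀)/Δz = 9.8 × 8.035 × 10⁻⁴ / 101 = 7.7963 × 10⁻⁵ s⁻².
N = √(7.7963 × 10⁻⁵) = 8.8297 × 10⁻³ rad s⁻¹ ≈ 8.83 × 10⁻³ rad s⁻¹.

8.83 × 10⁻³ rad s⁻¹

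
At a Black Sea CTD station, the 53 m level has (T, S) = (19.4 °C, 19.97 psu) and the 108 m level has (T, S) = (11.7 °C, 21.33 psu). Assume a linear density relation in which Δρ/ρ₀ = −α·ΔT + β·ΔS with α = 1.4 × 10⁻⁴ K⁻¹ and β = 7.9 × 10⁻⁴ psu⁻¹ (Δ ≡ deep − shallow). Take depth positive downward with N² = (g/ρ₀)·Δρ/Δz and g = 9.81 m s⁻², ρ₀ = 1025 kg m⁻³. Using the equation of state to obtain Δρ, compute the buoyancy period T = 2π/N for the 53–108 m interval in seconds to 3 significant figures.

ΔT = -7.7 K, ΔS = +1.36 psu (deep − shallow).
Δρ/ρ₀ = −αΔT + βΔS = 1.078 × 10⁻³ + 1.0744 × 10⁻³ = 2.1524 × 10⁻³, so Δρ ≈ 2.206 kg m⁻³.
N² = (g/ρ₀)·Δρ/Δz = g·(Δρ/ρ₀)/Δz = 9.81 × 2.1524 × 10⁻³ / 55 = 3.8391 × 10⁻⁴ s⁻².
N = √(3.8391 × 10⁻⁴) = 0.019594 rad s⁻¹ → T = 2π/N = 320.67 s ≈ 321 s.

321 s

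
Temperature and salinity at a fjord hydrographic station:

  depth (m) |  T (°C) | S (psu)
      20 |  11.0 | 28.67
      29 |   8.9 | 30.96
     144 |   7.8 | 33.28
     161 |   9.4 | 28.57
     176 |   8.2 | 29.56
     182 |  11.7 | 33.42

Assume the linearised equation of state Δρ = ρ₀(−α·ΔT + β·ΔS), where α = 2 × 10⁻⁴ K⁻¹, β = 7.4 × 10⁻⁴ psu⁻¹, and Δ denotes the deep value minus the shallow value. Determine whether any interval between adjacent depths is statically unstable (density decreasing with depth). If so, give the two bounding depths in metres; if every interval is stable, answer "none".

144–161 m

Evaluate Δρ/ρ₀ = −αΔT + βΔS across each adjacent pair:
  20–29 m: −αΔT+βΔS = −(2 × 10⁻⁴)(-2.1)+(7.4 × 10⁻⁴)(+2.29) = 2.1 × 10⁻³ → stable
  29–144 m: −αΔT+βΔS = −(2 × 10⁻⁴)(-1.1)+(7.4 × 10⁻⁴)(+2.32) = 1.9 × 10⁻³ → stable
  144–161 m: −αΔT+βΔS = −(2 × 10⁻⁴)(+1.6)+(7.4 × 10⁻⁴)(-4.71) = -3.8 × 10⁻³ → UNSTABLE
  161–176 m: −αΔT+βΔS = −(2 × 10⁻⁴)(-1.2)+(7.4 × 10⁻⁴)(+0.99) = 9.7 × 10⁻⁴ → stable
  176–182 m: −αΔT+βΔS = −(2 × 10⁻⁴)(+3.5)+(7.4 × 10⁻⁴)(+3.86) = 2.2 × 10⁻³ → stable
The 144–161 m interval has Δρ < 0: lighter water underlies denser water.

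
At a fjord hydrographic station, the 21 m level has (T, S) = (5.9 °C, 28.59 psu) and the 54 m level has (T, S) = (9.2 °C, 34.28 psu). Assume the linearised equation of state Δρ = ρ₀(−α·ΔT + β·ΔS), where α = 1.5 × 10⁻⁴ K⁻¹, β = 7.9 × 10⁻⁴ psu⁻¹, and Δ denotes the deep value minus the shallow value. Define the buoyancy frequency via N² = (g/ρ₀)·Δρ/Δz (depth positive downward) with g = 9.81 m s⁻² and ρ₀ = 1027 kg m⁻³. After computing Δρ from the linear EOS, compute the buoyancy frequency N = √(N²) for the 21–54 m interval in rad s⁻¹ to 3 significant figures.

0.0345 rad s⁻¹

ΔT = +3.3 K, ΔS = +5.69 psu (deep − shallow).
Δρ/ρ₀ = −αΔT + βΔS = -4.95 × 10⁻⁴ + 4.4951 × 10⁻³ = 4.0001 × 10⁻³, so Δρ ≈ 4.108 kg m⁻³.
N² = (g/ρ₀)·Δρ/Δz = g·(Δρ/ρ₀)/Δz = 9.81 × 4.0001 × 10⁻³ / 33 = 1.1891 × 10⁻³ s⁻².
N = √(1.1891 × 10⁻³) = 0.034483 rad s⁻¹ ≈ 0.0345 rad s⁻¹.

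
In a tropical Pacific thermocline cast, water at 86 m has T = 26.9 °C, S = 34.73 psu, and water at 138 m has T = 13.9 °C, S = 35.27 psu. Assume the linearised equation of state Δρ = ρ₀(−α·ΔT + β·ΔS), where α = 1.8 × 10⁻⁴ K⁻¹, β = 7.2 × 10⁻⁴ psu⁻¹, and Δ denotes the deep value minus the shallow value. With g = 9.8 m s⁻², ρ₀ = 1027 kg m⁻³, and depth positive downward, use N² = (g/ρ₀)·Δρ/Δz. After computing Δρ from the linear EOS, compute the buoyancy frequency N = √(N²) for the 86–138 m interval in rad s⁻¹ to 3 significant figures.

ΔT = -13.0 K, ΔS = +0.54 psu (deep − shallow).
Δρ/ρ₀ = −αΔT + βΔS = 2.34 × 10⁻³ + 3.888 × 10⁻⁴ = 2.7288 × 10⁻³, so Δρ ≈ 2.802 kg m⁻³.
N² = (g/ρ₀)·Δρ/Δz = g·(Δρ/ρ₀)/Δz = 9.8 × 2.7288 × 10⁻³ / 52 = 5.1427 × 10⁻⁴ s⁻².
N = √(5.1427 × 10⁻⁴) = 0.022678 rad s⁻¹ ≈ 0.0227 rad s⁻¹.

0.0227 rad s⁻¹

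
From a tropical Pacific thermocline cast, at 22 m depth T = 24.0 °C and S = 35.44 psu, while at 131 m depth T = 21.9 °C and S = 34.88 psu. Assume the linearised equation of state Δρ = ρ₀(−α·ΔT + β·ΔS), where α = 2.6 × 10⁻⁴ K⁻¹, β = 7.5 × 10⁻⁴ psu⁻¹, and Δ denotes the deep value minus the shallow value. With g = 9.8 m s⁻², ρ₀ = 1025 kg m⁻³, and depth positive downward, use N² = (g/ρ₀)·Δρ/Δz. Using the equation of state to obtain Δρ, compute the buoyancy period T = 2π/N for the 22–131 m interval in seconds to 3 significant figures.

ΔT = -2.1 K, ΔS = -0.56 psu (deep − shallow).
Δρ/ρ₀ = −αΔT + βΔS = 5.46 × 10⁻⁴ − 4.20 × 10⁻⁴ = 1.26 × 10⁻⁴, so Δρ ≈ 0.1291 kg m⁻³.
N² = (g/ρ₀)·Δρ/Δz = g·(Δρ/ρ₀)/Δz = 9.8 × 1.26 × 10⁻⁴ / 109 = 1.1328 × 10⁻⁵ s⁻².
N = √(1.1328 × 10⁻⁵) = 3.3657 × 10⁻³ rad s⁻¹ → T = 2π/N = 1.8668 × 10³ s ≈ 1.87 × 10³ s.

1.87 × 10³ s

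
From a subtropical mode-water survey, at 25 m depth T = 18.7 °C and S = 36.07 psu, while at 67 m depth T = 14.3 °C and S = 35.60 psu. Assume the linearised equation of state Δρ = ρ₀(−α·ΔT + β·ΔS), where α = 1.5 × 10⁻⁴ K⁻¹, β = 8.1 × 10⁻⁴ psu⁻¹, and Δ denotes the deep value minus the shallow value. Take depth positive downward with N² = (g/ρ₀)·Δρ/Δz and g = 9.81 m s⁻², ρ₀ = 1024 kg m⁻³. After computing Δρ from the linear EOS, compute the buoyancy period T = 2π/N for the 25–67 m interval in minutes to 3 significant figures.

13.0 min

ΔT = -4.4 K, ΔS = -0.47 psu (deep − shallow).
Δρ/ρ₀ = −αΔT + βΔS = 6.60 × 10⁻⁴ − 3.807 × 10⁻⁴ = 2.793 × 10⁻⁴, so Δρ ≈ 0.2860 kg m⁻³.
N² = (g/ρ₀)·Δρ/Δz = g·(Δρ/ρ₀)/Δz = 9.81 × 2.793 × 10⁻⁴ / 42 = 6.5237 × 10⁻⁵ s⁻².
N = √(6.5237 × 10⁻⁵) = 8.0769 × 10⁻³ rad s⁻¹ → T = 2π/N = 777.92 s = 12.965 min ≈ 13.0 min.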